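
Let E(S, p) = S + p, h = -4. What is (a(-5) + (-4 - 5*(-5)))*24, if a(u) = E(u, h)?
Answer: 288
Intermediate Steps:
a(u) = -4 + u (a(u) = u - 4 = -4 + u)
(a(-5) + (-4 - 5*(-5)))*24 = ((-4 - 5) + (-4 - 5*(-5)))*24 = (-9 + (-4 + 25))*24 = (-9 + 21)*24 = 12*24 = 288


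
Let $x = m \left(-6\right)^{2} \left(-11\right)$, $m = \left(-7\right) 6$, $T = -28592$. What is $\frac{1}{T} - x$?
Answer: $- \frac{475542145}{28592} \approx -16632.0$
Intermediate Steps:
$m = -42$
$x = 16632$ ($x = - 42 \left(-6\right)^{2} \left(-11\right) = \left(-42\right) 36 \left(-11\right) = \left(-1512\right) \left(-11\right) = 16632$)
$\frac{1}{T} - x = \frac{1}{-28592} - 16632 = - \frac{1}{28592} - 16632 = - \frac{475542145}{28592}$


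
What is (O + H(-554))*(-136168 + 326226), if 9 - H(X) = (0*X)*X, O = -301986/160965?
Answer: 24215479838/17885 ≈ 1.3540e+6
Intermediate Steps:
O = -33554/17885 (O = -301986*1/160965 = -33554/17885 ≈ -1.8761)
H(X) = 9 (H(X) = 9 - 0*X*X = 9 - 0*X = 9 - 1*0 = 9 + 0 = 9)
(O + H(-554))*(-136168 + 326226) = (-33554/17885 + 9)*(-136168 + 326226) = (127411/17885)*190058 = 24215479838/17885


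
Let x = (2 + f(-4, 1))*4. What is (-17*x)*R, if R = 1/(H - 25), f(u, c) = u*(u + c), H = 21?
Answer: 238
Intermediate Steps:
f(u, c) = u*(c + u)
R = -¼ (R = 1/(21 - 25) = 1/(-4) = -¼ ≈ -0.25000)
x = 56 (x = (2 - 4*(1 - 4))*4 = (2 - 4*(-3))*4 = (2 + 12)*4 = 14*4 = 56)
(-17*x)*R = -17*56*(-¼) = -952*(-¼) = 238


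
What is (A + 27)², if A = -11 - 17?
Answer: 1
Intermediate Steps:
A = -28
(A + 27)² = (-28 + 27)² = (-1)² = 1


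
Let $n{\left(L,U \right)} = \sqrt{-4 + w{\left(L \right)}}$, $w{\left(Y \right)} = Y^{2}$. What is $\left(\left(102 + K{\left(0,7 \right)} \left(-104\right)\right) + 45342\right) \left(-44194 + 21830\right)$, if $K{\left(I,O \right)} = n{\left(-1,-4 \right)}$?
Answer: $-1016309616 + 2325856 i \sqrt{3} \approx -1.0163 \cdot 10^{9} + 4.0285 \cdot 10^{6} i$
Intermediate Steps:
$n{\left(L,U \right)} = \sqrt{-4 + L^{2}}$
$K{\left(I,O \right)} = i \sqrt{3}$ ($K{\left(I,O \right)} = \sqrt{-4 + \left(-1\right)^{2}} = \sqrt{-4 + 1} = \sqrt{-3} = i \sqrt{3}$)
$\left(\left(102 + K{\left(0,7 \right)} \left(-104\right)\right) + 45342\right) \left(-44194 + 21830\right) = \left(\left(102 + i \sqrt{3} \left(-104\right)\right) + 45342\right) \left(-44194 + 21830\right) = \left(\left(102 - 104 i \sqrt{3}\right) + 45342\right) \left(-22364\right) = \left(45444 - 104 i \sqrt{3}\right) \left(-22364\right) = -1016309616 + 2325856 i \sqrt{3}$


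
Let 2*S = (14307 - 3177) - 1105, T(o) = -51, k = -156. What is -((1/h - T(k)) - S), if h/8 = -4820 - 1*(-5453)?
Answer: 25125035/5064 ≈ 4961.5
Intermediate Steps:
h = 5064 (h = 8*(-4820 - 1*(-5453)) = 8*(-4820 + 5453) = 8*633 = 5064)
S = 10025/2 (S = ((14307 - 3177) - 1105)/2 = (11130 - 1105)/2 = (1/2)*10025 = 10025/2 ≈ 5012.5)
-((1/h - T(k)) - S) = -((1/5064 - 1*(-51)) - 1*10025/2) = -((1/5064 + 51) - 10025/2) = -(258265/5064 - 10025/2) = -1*(-25125035/5064) = 25125035/5064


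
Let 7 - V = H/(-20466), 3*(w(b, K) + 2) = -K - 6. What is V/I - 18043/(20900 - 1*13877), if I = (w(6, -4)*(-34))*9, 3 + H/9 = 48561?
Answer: -917430199/361993512 ≈ -2.5344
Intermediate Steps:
H = 437022 (H = -27 + 9*48561 = -27 + 437049 = 437022)
w(b, K) = -4 - K/3 (w(b, K) = -2 + (-K - 6)/3 = -2 + (-6 - K)/3 = -2 + (-2 - K/3) = -4 - K/3)
V = 10746/379 (V = 7 - 437022/(-20466) = 7 - 437022*(-1)/20466 = 7 - 1*(-8093/379) = 7 + 8093/379 = 10746/379 ≈ 28.354)
I = 816 (I = ((-4 - ⅓*(-4))*(-34))*9 = ((-4 + 4/3)*(-34))*9 = -8/3*(-34)*9 = (272/3)*9 = 816)
V/I - 18043/(20900 - 1*13877) = (10746/379)/816 - 18043/(20900 - 1*13877) = (10746/379)*(1/816) - 18043/(20900 - 13877) = 1791/51544 - 18043/7023 = -917430199/361993512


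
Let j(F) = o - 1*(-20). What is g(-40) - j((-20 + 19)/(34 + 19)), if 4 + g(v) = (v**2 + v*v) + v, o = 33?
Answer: 3103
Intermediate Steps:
j(F) = 53 (j(F) = 33 - 1*(-20) = 33 + 20 = 53)
g(v) = -4 + v + 2*v**2 (g(v) = -4 + ((v**2 + v*v) + v) = -4 + ((v**2 + v**2) + v) = -4 + (2*v**2 + v) = -4 + (v + 2*v**2) = -4 + v + 2*v**2)
g(-40) - j((-20 + 19)/(34 + 19)) = (-4 - 40 + 2*(-40)**2) - 1*53 = (-4 - 40 + 2*1600) - 53 = (-4 - 40 + 3200) - 53 = 3156 - 53 = 3103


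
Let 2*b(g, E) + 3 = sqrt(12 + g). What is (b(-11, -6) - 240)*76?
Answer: -18316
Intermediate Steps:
b(g, E) = -3/2 + sqrt(12 + g)/2
(b(-11, -6) - 240)*76 = ((-3/2 + sqrt(12 - 11)/2) - 240)*76 = ((-3/2 + sqrt(1)/2) - 240)*76 = ((-3/2 + (1/2)*1) - 240)*76 = ((-3/2 + 1/2) - 240)*76 = (-1 - 240)*76 = -241*76 = -18316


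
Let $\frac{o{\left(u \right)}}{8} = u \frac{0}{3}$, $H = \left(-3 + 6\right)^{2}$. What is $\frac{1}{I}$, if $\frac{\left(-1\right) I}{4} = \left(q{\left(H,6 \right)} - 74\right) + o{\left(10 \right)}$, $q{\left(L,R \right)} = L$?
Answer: $\frac{1}{260} \approx 0.0038462$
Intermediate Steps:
$H = 9$ ($H = 3^{2} = 9$)
$o{\left(u \right)} = 0$ ($o{\left(u \right)} = 8 u \frac{0}{3} = 8 u 0 \cdot \frac{1}{3} = 8 u 0 = 8 \cdot 0 = 0$)
$I = 260$ ($I = - 4 \left(\left(9 - 74\right) + 0\right) = - 4 \left(-65 + 0\right) = \left(-4\right) \left(-65\right) = 260$)
$\frac{1}{I} = \frac{1}{260}$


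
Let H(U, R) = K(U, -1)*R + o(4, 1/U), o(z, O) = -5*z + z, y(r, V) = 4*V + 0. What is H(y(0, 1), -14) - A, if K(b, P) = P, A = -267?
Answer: 265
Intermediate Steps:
y(r, V) = 4*V
o(z, O) = -4*z
H(U, R) = -16 - R (H(U, R) = -R - 4*4 = -R - 16 = -16 - R)
H(y(0, 1), -14) - A = (-16 - 1*(-14)) - 1*(-267) = (-16 + 14) + 267 = -2 + 267 = 265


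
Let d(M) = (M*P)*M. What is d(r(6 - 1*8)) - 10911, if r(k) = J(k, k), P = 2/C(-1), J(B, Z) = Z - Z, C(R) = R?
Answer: -10911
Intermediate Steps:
J(B, Z) = 0
P = -2 (P = 2/(-1) = 2*(-1) = -2)
r(k) = 0
d(M) = -2*M**2 (d(M) = (M*(-2))*M = (-2*M)*M = -2*M**2)
d(r(6 - 1*8)) - 10911 = -2*0**2 - 10911 = -2*0 - 10911 = 0 - 10911 = -10911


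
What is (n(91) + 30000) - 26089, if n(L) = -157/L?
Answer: 355744/91 ≈ 3909.3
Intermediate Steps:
(n(91) + 30000) - 26089 = (-157/91 + 30000) - 26089 = 2729843/91 - 26089 = 355744/91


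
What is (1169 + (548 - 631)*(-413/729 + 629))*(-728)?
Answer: 27061523944/729 ≈ 3.7121e+7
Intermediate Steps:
(1169 + (548 - 631)*(-413/729 + 629))*(-728) = (1169 - 83*(-413*1/729 + 629))*(-728) = (1169 - 83*(-413/729 + 629))*(-728) = (1169 - 83*458128/729)*(-728) = (1169 - 38024624/729)*(-728) = -37172423/729*(-728) = 27061523944/729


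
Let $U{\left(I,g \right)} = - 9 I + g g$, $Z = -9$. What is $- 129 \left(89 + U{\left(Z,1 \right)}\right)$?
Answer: $-22059$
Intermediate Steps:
$U{\left(I,g \right)} = g^{2} - 9 I$ ($U{\left(I,g \right)} = - 9 I + g^{2} = g^{2} - 9 I$)
$- 129 \left(89 + U{\left(Z,1 \right)}\right) = - 129 \left(89 + \left(1^{2} - -81\right)\right) = - 129 \left(89 + \left(1 + 81\right)\right) = - 129 \left(89 + 82\right) = \left(-129\right) 171 = -22059$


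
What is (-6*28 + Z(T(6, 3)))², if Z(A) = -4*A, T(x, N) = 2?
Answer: 30976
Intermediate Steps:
(-6*28 + Z(T(6, 3)))² = (-6*28 - 4*2)² = (-168 - 8)² = (-176)² = 30976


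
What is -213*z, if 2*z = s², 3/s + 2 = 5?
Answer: -213/2 ≈ -106.50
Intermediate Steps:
s = 1 (s = 3/(-2 + 5) = 3/3 = 3*(⅓) = 1)
z = ½ (z = (½)*1² = (½)*1 = ½ ≈ 0.50000)
-213*z = -213*½ = -213/2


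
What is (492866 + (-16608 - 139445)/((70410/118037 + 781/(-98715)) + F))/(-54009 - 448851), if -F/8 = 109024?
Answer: -5008897401941429416777/5110462545952255906020 ≈ -0.98013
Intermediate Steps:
F = -872192 (F = -8*109024 = -872192)
(492866 + (-16608 - 139445)/((70410/118037 + 781/(-98715)) + F))/(-54009 - 448851) = (492866 + (-16608 - 139445)/((70410/118037 + 781/(-98715)) - 872192))/(-54009 - 448851) = (492866 - 156053/((70410*(1/118037) + 781*(-1/98715)) - 872192))/(-502860) = (492866 - 156053/((70410/118037 - 781/98715) - 872192))*(-1/502860) = (492866 - 156053/(6858336253/11652022455 - 872192))*(-1/502860) = (492866 - 156053/(-10162793910735107/11652022455))*(-1/502860) = (492866 - 156053*(-11652022455/10162793910735107))*(-1/502860) = (492866 + 1818333060170115/10162793910735107)*(-1/502860) = (5008897401941429416777/10162793910735107)*(-1/502860) = -5008897401941429416777/5110462545952255906020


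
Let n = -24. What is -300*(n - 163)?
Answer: 56100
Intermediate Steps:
-300*(n - 163) = -300*(-24 - 163) = -300*(-187) = 56100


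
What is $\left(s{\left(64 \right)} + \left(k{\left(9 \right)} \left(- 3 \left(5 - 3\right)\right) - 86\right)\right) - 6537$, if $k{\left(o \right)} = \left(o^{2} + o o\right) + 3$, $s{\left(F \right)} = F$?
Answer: $-7549$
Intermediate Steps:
$k{\left(o \right)} = 3 + 2 o^{2}$ ($k{\left(o \right)} = \left(o^{2} + o^{2}\right) + 3 = 2 o^{2} + 3 = 3 + 2 o^{2}$)
$\left(s{\left(64 \right)} + \left(k{\left(9 \right)} \left(- 3 \left(5 - 3\right)\right) - 86\right)\right) - 6537 = \left(64 + \left(\left(3 + 2 \cdot 9^{2}\right) \left(- 3 \left(5 - 3\right)\right) - 86\right)\right) - 6537 = \left(64 + \left(\left(3 + 2 \cdot 81\right) \left(\left(-3\right) 2\right) - 86\right)\right) - 6537 = \left(64 + \left(\left(3 + 162\right) \left(-6\right) - 86\right)\right) - 6537 = \left(64 + \left(165 \left(-6\right) - 86\right)\right) - 6537 = \left(64 - 1076\right) - 6537 = -1012 - 6537 = -7549$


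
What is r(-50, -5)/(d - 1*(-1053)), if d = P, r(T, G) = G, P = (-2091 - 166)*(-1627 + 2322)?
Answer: 5/1567562 ≈ 3.1897e-6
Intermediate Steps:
P = -1568615 (P = -2257*695 = -1568615)
d = -1568615
r(-50, -5)/(d - 1*(-1053)) = -5/(-1568615 - 1*(-1053)) = -5/(-1568615 + 1053) = -5/(-1567562) = -5*(-1/1567562) = 5/1567562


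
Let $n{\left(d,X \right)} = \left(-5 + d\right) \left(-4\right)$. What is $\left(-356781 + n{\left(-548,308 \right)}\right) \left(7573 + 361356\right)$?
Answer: $-130810786601$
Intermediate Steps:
$n{\left(d,X \right)} = 20 - 4 d$
$\left(-356781 + n{\left(-548,308 \right)}\right) \left(7573 + 361356\right) = \left(-356781 + \left(20 - -2192\right)\right) \left(7573 + 361356\right) = \left(-356781 + \left(20 + 2192\right)\right) 368929 = \left(-356781 + 2212\right) 368929 = \left(-354569\right) 368929 = -130810786601$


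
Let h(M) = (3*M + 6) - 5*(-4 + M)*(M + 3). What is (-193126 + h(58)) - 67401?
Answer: -276817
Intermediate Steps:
h(M) = 6 + 3*M - 5*(-4 + M)*(3 + M) (h(M) = (6 + 3*M) - 5*(-4 + M)*(3 + M) = 6 + 3*M - 5*(-4 + M)*(3 + M))
(-193126 + h(58)) - 67401 = (-193126 + (66 - 5*58² + 8*58)) - 67401 = (-193126 + (66 - 5*3364 + 464)) - 67401 = (-193126 + (66 - 16820 + 464)) - 67401 = (-193126 - 16290) - 67401 = -209416 - 67401 = -276817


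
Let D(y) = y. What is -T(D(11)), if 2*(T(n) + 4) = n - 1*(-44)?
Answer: -47/2 ≈ -23.500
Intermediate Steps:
T(n) = 18 + n/2 (T(n) = -4 + (n - 1*(-44))/2 = -4 + (n + 44)/2 = -4 + (44 + n)/2 = -4 + (22 + n/2) = 18 + n/2)
-T(D(11)) = -(18 + (1/2)*11) = -(18 + 11/2) = -1*47/2 = -47/2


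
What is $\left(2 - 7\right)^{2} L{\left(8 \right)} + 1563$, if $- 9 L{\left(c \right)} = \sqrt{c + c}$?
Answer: $\frac{13967}{9} \approx 1551.9$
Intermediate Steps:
$L{\left(c \right)} = - \frac{\sqrt{2} \sqrt{c}}{9}$ ($L{\left(c \right)} = - \frac{\sqrt{c + c}}{9} = - \frac{\sqrt{2 c}}{9} = - \frac{\sqrt{2} \sqrt{c}}{9}$)
$\left(2 - 7\right)^{2} L{\left(8 \right)} + 1563 = \left(2 - 7\right)^{2} \left(- \frac{\sqrt{2} \sqrt{8}}{9}\right) + 1563 = \left(-5\right)^{2} \left(- \frac{\sqrt{2} \cdot 2 \sqrt{2}}{9}\right) + 1563 = 25 \left(- \frac{4}{9}\right) + 1563 = - \frac{100}{9} + 1563 = \frac{13967}{9}$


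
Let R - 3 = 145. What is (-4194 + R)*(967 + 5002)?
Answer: -24150574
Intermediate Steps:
R = 148 (R = 3 + 145 = 148)
(-4194 + R)*(967 + 5002) = (-4194 + 148)*(967 + 5002) = -4046*5969 = -24150574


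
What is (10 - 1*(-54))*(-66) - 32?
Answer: -4256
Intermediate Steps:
(10 - 1*(-54))*(-66) - 32 = (10 + 54)*(-66) - 32 = 64*(-66) - 32 = -4224 - 32 = -4256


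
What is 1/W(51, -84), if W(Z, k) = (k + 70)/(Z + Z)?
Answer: -51/7 ≈ -7.2857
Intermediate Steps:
W(Z, k) = (70 + k)/(2*Z) (W(Z, k) = (70 + k)/((2*Z)) = (70 + k)*(1/(2*Z)) = (70 + k)/(2*Z))
1/W(51, -84) = 1/((½)*(70 - 84)/51) = 1/((½)*(1/51)*(-14)) = 1/(-7/51) = -51/7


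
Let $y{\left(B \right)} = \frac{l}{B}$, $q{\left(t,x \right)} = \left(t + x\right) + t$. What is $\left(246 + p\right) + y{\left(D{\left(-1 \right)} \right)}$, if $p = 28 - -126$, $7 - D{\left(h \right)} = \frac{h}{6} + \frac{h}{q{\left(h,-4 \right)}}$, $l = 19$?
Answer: $\frac{2819}{7} \approx 402.71$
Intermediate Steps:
$q{\left(t,x \right)} = x + 2 t$
$D{\left(h \right)} = 7 - \frac{h}{6} - \frac{h}{-4 + 2 h}$ ($D{\left(h \right)} = 7 - \left(\frac{h}{6} + \frac{h}{-4 + 2 h}\right) = 7 - \frac{h}{6} - \frac{h}{-4 + 2 h}$)
$p = 154$ ($p = 28 + 126 = 154$)
$y{\left(B \right)} = \frac{19}{B}$
$\left(246 + p\right) + y{\left(D{\left(-1 \right)} \right)} = \left(246 + 154\right) + \frac{19}{\frac{1}{6} \frac{1}{-2 - 1} \left(-84 - \left(-1\right)^{2} + 41 \left(-1\right)\right)} = 400 + \frac{19}{\frac{1}{6} \frac{1}{-3} \left(-84 - 1 - 41\right)} = 400 + \frac{19}{\frac{1}{6} \left(- \frac{1}{3}\right) \left(-84 - 1 - 41\right)} = 400 + \frac{19}{\frac{1}{6} \left(- \frac{1}{3}\right) \left(-126\right)} = 400 + \frac{19}{7} = \frac{2819}{7}$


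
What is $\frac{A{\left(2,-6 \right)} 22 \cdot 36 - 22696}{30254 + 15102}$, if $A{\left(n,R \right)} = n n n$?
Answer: $- \frac{4090}{11339} \approx -0.3607$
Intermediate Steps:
$A{\left(n,R \right)} = n^{3}$ ($A{\left(n,R \right)} = n^{2} n = n^{3}$)
$\frac{A{\left(2,-6 \right)} 22 \cdot 36 - 22696}{30254 + 15102} = \frac{2^{3} \cdot 22 \cdot 36 - 22696}{30254 + 15102} = \frac{8 \cdot 22 \cdot 36 - 22696}{45356} = \left(176 \cdot 36 - 22696\right) \frac{1}{45356} = \left(6336 - 22696\right) \frac{1}{45356} = \left(-16360\right) \frac{1}{45356} = - \frac{4090}{11339}$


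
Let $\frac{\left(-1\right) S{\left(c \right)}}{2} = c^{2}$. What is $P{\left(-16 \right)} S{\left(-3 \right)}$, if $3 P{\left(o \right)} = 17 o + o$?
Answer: $1728$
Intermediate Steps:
$S{\left(c \right)} = - 2 c^{2}$
$P{\left(o \right)} = 6 o$ ($P{\left(o \right)} = \frac{17 o + o}{3} = \frac{18 o}{3} = 6 o$)
$P{\left(-16 \right)} S{\left(-3 \right)} = 6 \left(-16\right) \left(- 2 \left(-3\right)^{2}\right) = - 96 \left(\left(-2\right) 9\right) = \left(-96\right) \left(-18\right) = 1728$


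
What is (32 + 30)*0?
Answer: 0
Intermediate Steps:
(32 + 30)*0 = 62*0 = 0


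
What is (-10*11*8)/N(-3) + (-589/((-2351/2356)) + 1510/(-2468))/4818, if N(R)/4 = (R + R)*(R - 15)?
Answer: -240861522761/125798972508 ≈ -1.9147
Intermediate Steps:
N(R) = 8*R*(-15 + R) (N(R) = 4*((R + R)*(R - 15)) = 4*((2*R)*(-15 + R)) = 4*(2*R*(-15 + R)) = 8*R*(-15 + R))
(-10*11*8)/N(-3) + (-589/((-2351/2356)) + 1510/(-2468))/4818 = (-10*11*8)/((8*(-3)*(-15 - 3))) + (-589/((-2351/2356)) + 1510/(-2468))/4818 = (-110*8)/((8*(-3)*(-18))) + (-589/((-2351*1/2356)) + 1510*(-1/2468))*(1/4818) = -880/432 + (-589/(-2351/2356) - 755/1234)*(1/4818) = -880*1/432 + (-589*(-2356/2351) - 755/1234)*(1/4818) = -55/27 + (1387684/2351 - 755/1234)*(1/4818) = -55/27 + (1710627051/2901134)*(1/4818) = -55/27 + 570209017/4659221204 = -240861522761/125798972508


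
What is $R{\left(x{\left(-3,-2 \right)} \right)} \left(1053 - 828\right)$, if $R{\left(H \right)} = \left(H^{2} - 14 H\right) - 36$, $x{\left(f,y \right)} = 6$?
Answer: $-18900$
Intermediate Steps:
$R{\left(H \right)} = -36 + H^{2} - 14 H$
$R{\left(x{\left(-3,-2 \right)} \right)} \left(1053 - 828\right) = \left(-36 + 6^{2} - 84\right) \left(1053 - 828\right) = \left(-36 + 36 - 84\right) 225 = \left(-84\right) 225 = -18900$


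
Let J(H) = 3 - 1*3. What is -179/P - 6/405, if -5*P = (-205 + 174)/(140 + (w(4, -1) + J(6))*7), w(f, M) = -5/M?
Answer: -21144437/4185 ≈ -5052.4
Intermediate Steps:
J(H) = 0 (J(H) = 3 - 3 = 0)
P = 31/875 (P = -(-205 + 174)/(5*(140 + (-5/(-1) + 0)*7)) = -(-31)/(5*(140 + (-5*(-1) + 0)*7)) = -(-31)/(5*(140 + (5 + 0)*7)) = -(-31)/(5*(140 + 5*7)) = -(-31)/(5*(140 + 35)) = -(-31)/(5*175) = -1/5*(-31/175) = 31/875 ≈ 0.035429)
-179/P - 6/405 = -179/31/875 - 6/405 = -179*875/31 - 6*1/405 = -156625/31 - 2/135 = -21144437/4185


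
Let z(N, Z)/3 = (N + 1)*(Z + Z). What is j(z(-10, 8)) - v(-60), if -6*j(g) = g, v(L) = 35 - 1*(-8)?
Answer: 29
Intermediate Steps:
z(N, Z) = 6*Z*(1 + N) (z(N, Z) = 3*((N + 1)*(Z + Z)) = 3*((1 + N)*(2*Z)) = 3*(2*Z*(1 + N)) = 6*Z*(1 + N))
v(L) = 43 (v(L) = 35 + 8 = 43)
j(g) = -g/6
j(z(-10, 8)) - v(-60) = -8*(1 - 10) - 1*43 = -8*(-9) - 43 = -⅙*(-432) - 43 = 72 - 43 = 29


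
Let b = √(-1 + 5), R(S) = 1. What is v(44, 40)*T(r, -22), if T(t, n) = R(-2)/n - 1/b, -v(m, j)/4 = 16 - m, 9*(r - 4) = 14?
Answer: -672/11 ≈ -61.091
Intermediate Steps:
r = 50/9 (r = 4 + (⅑)*14 = 4 + 14/9 = 50/9 ≈ 5.5556)
b = 2 (b = √4 = 2)
v(m, j) = -64 + 4*m (v(m, j) = -4*(16 - m) = -64 + 4*m)
T(t, n) = -½ + 1/n (T(t, n) = 1/n - 1/2 = 1/n - 1*½ = 1/n - ½ = -½ + 1/n)
v(44, 40)*T(r, -22) = (-64 + 4*44)*((½)*(2 - 1*(-22))/(-22)) = (-64 + 176)*((½)*(-1/22)*(2 + 22)) = 112*((½)*(-1/22)*24) = 112*(-6/11) = -672/11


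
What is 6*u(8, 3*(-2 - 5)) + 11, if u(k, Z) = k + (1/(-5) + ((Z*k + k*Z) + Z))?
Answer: -10421/5 ≈ -2084.2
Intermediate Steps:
u(k, Z) = -1/5 + Z + k + 2*Z*k (u(k, Z) = k + (-1/5 + ((Z*k + Z*k) + Z)) = k + (-1/5 + (2*Z*k + Z)) = k + (-1/5 + (Z + 2*Z*k)) = k + (-1/5 + Z + 2*Z*k) = -1/5 + Z + k + 2*Z*k)
6*u(8, 3*(-2 - 5)) + 11 = 6*(-1/5 + 3*(-2 - 5) + 8 + 2*(3*(-2 - 5))*8) + 11 = 6*(-1/5 + 3*(-7) + 8 + 2*(3*(-7))*8) + 11 = 6*(-1/5 - 21 + 8 + 2*(-21)*8) + 11 = 6*(-1/5 - 21 + 8 - 336) + 11 = 6*(-1746/5) + 11 = -10476/5 + 11 = -10421/5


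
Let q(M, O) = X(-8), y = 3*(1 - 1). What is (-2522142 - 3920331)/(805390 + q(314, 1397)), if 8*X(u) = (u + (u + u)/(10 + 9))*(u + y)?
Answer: -122406987/15302578 ≈ -7.9991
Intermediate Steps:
y = 0 (y = 3*0 = 0)
X(u) = 21*u²/152 (X(u) = ((u + (u + u)/(10 + 9))*(u + 0))/8 = ((u + (2*u)/19)*u)/8 = ((u + (2*u)*(1/19))*u)/8 = ((u + 2*u/19)*u)/8 = ((21*u/19)*u)/8 = (21*u²/19)/8 = 21*u²/152)
q(M, O) = 168/19 (q(M, O) = (21/152)*(-8)² = (21/152)*64 = 168/19)
(-2522142 - 3920331)/(805390 + q(314, 1397)) = (-2522142 - 3920331)/(805390 + 168/19) = -6442473/15302578/19 = -6442473*19/15302578 = -122406987/15302578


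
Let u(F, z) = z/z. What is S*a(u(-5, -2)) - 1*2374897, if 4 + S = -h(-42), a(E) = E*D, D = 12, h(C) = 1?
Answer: -2374957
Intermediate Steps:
u(F, z) = 1
a(E) = 12*E (a(E) = E*12 = 12*E)
S = -5 (S = -4 - 1*1 = -4 - 1 = -5)
S*a(u(-5, -2)) - 1*2374897 = -60 - 1*2374897 = -5*12 - 2374897 = -60 - 2374897 = -2374957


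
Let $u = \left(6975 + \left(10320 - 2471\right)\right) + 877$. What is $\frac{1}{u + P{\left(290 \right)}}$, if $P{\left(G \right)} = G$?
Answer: $\frac{1}{15991} \approx 6.2535 \cdot 10^{-5}$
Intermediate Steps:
$u = 15701$ ($u = \left(6975 + 7849\right) + 877 = 14824 + 877 = 15701$)
$\frac{1}{u + P{\left(290 \right)}} = \frac{1}{15701 + 290} = \frac{1}{15991}$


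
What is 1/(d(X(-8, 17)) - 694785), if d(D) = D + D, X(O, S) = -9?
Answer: -1/694803 ≈ -1.4393e-6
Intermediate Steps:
d(D) = 2*D
1/(d(X(-8, 17)) - 694785) = 1/(2*(-9) - 694785) = 1/(-18 - 694785) = 1/(-694803) = -1/694803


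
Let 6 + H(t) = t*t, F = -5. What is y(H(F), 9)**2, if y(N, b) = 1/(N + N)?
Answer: 1/1444 ≈ 0.00069252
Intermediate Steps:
H(t) = -6 + t**2 (H(t) = -6 + t*t = -6 + t**2)
y(N, b) = 1/(2*N)
y(H(F), 9)**2 = (1/(2*(-6 + (-5)**2)))**2 = (1/(2*(-6 + 25)))**2 = ((1/2)/19)**2 = ((1/2)*(1/19))**2 = (1/38)**2 = 1/1444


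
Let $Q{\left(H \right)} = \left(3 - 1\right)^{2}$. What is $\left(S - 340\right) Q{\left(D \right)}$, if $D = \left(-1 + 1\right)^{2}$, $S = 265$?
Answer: $-300$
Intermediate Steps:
$D = 0$ ($D = 0^{2} = 0$)
$Q{\left(H \right)} = 4$ ($Q{\left(H \right)} = 2^{2} = 4$)
$\left(S - 340\right) Q{\left(D \right)} = \left(265 - 340\right) 4 = \left(-75\right) 4 = -300$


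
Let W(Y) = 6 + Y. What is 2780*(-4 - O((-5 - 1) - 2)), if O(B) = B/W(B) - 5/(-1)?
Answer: -36140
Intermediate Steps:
O(B) = 5 + B/(6 + B) (O(B) = B/(6 + B) - 5/(-1) = B/(6 + B) - 5*(-1) = B/(6 + B) + 5 = 5 + B/(6 + B))
2780*(-4 - O((-5 - 1) - 2)) = 2780*(-4 - 6*(5 + ((-5 - 1) - 2))/(6 + ((-5 - 1) - 2))) = 2780*(-4 - 6*(5 + (-6 - 2))/(6 + (-6 - 2))) = 2780*(-4 - 6*(5 - 8)/(6 - 8)) = 2780*(-4 - 6*(-3)/(-2)) = 2780*(-4 - 6*(-1)*(-3)/2) = 2780*(-4 - 1*9) = 2780*(-4 - 9) = 2780*(-13) = -36140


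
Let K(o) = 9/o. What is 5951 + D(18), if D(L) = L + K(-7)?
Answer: 41774/7 ≈ 5967.7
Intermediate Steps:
D(L) = -9/7 + L (D(L) = L + 9/(-7) = L + 9*(-⅐) = L - 9/7 = -9/7 + L)
5951 + D(18) = 5951 + (-9/7 + 18) = 5951 + 117/7 = 41774/7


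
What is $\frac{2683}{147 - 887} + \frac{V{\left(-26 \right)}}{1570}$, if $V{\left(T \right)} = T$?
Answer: $- \frac{84631}{23236} \approx -3.6422$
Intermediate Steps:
$\frac{2683}{147 - 887} + \frac{V{\left(-26 \right)}}{1570} = \frac{2683}{147 - 887} - \frac{26}{1570} = \frac{2683}{-740} - \frac{13}{785} = 2683 \left(- \frac{1}{740}\right) - \frac{13}{785} = - \frac{2683}{740} - \frac{13}{785} = - \frac{84631}{23236}$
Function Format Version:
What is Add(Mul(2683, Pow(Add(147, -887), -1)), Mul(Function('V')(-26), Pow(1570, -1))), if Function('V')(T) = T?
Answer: Rational(-84631, 23236) ≈ -3.6422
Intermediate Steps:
Add(Mul(2683, Pow(Add(147, -887), -1)), Mul(Function('V')(-26), Pow(1570, -1))) = Add(Mul(2683, Pow(Add(147, -887), -1)), Mul(-26, Pow(1570, -1))) = Add(Mul(2683, Pow(-740, -1)), Mul(-26, Rational(1, 1570))) = Add(Mul(2683, Rational(-1, 740)), Rational(-13, 785)) = Add(Rational(-2683, 740), Rational(-13, 785)) = Rational(-84631, 23236)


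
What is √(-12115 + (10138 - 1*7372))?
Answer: I*√9349 ≈ 96.69*I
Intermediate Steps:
√(-12115 + (10138 - 1*7372)) = √(-12115 + (10138 - 7372)) = √(-12115 + 2766) = √(-9349) = I*√9349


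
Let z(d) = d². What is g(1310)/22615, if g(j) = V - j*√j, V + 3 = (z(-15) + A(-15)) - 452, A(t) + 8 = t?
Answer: -253/22615 - 262*√1310/4523 ≈ -2.1078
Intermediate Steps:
A(t) = -8 + t
V = -253 (V = -3 + (((-15)² + (-8 - 15)) - 452) = -3 + ((225 - 23) - 452) = -3 + (202 - 452) = -3 - 250 = -253)
g(j) = -253 - j^(3/2) (g(j) = -253 - j*√j = -253 - j^(3/2))
g(1310)/22615 = (-253 - 1310^(3/2))/22615 = (-253 - 1310*√1310)*(1/22615) = -253/22615 - 262*√1310/4523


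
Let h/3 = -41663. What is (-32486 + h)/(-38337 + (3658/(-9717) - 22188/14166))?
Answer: 1204255260525/293188591691 ≈ 4.1074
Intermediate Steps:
h = -124989 (h = 3*(-41663) = -124989)
(-32486 + h)/(-38337 + (3658/(-9717) - 22188/14166)) = (-32486 - 124989)/(-38337 + (3658/(-9717) - 22188/14166)) = -157475/(-38337 + (3658*(-1/9717) - 22188*1/14166)) = -157475/(-38337 + (-3658/9717 - 3698/2361)) = -157475/(-38337 - 14856668/7647279) = -157475/(-293188591691/7647279) = -157475*(-7647279/293188591691) = 1204255260525/293188591691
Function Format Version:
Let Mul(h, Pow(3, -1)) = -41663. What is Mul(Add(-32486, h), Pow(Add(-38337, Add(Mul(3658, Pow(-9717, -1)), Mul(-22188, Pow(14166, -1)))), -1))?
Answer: Rational(1204255260525, 293188591691) ≈ 4.1074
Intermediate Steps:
h = -124989 (h = Mul(3, -41663) = -124989)
Mul(Add(-32486, h), Pow(Add(-38337, Add(Mul(3658, Pow(-9717, -1)), Mul(-22188, Pow(14166, -1)))), -1)) = Mul(Add(-32486, -124989), Pow(Add(-38337, Add(Mul(3658, Pow(-9717, -1)), Mul(-22188, Pow(14166, -1)))), -1)) = Mul(-157475, Pow(Add(-38337, Add(Mul(3658, Rational(-1, 9717)), Mul(-22188, Rational(1, 14166)))), -1)) = Mul(-157475, Pow(Add(-38337, Add(Rational(-3658, 9717), Rational(-3698, 2361))), -1)) = Mul(-157475, Pow(Add(-38337, Rational(-14856668, 7647279)), -1)) = Mul(-157475, Pow(Rational(-293188591691, 7647279), -1)) = Mul(-157475, Rational(-7647279, 293188591691)) = Rational(1204255260525, 293188591691)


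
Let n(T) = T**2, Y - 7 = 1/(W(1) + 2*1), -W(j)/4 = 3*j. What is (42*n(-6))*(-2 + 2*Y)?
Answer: 89208/5 ≈ 17842.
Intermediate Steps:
W(j) = -12*j
Y = 69/10 (Y = 7 + 1/(-12*1 + 2*1) = 7 + 1/(-12 + 2) = 7 + 1/(-10) = 7 - 1/10 = 69/10 ≈ 6.9000)
(42*n(-6))*(-2 + 2*Y) = (42*(-6)**2)*(-2 + 2*(69/10)) = (42*36)*(-2 + 69/5) = 1512*(59/5) = 89208/5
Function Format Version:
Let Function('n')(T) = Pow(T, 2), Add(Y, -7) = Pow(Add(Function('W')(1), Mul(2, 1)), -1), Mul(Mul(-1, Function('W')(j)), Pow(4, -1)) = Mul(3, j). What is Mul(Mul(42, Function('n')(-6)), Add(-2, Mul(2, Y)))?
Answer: Rational(89208, 5) ≈ 17842.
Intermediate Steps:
Function('W')(j) = Mul(-12, j) (Function('W')(j) = Mul(-4, Mul(3, j)) = Mul(-12, j))
Y = Rational(69, 10) (Y = Add(7, Pow(Add(Mul(-12, 1), Mul(2, 1)), -1)) = Add(7, Pow(Add(-12, 2), -1)) = Add(7, Pow(-10, -1)) = Add(7, Rational(-1, 10)) = Rational(69, 10) ≈ 6.9000)
Mul(Mul(42, Function('n')(-6)), Add(-2, Mul(2, Y))) = Mul(Mul(42, Pow(-6, 2)), Add(-2, Mul(2, Rational(69, 10)))) = Mul(Mul(42, 36), Add(-2, Rational(69, 5))) = Mul(1512, Rational(59, 5)) = Rational(89208, 5)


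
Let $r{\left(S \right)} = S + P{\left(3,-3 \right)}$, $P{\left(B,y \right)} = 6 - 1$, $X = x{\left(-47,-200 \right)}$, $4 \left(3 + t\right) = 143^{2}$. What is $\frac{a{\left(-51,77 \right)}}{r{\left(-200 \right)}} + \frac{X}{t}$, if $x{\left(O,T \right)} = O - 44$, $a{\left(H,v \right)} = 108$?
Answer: $- \frac{759392}{1328405} \approx -0.57166$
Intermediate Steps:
$x{\left(O,T \right)} = -44 + O$
$t = \frac{20437}{4}$ ($t = -3 + \frac{143^{2}}{4} = -3 + \frac{1}{4} \cdot 20449 = -3 + \frac{20449}{4} = \frac{20437}{4} \approx 5109.3$)
$X = -91$ ($X = -44 - 47 = -91$)
$P{\left(B,y \right)} = 5$ ($P{\left(B,y \right)} = 6 - 1 = 5$)
$r{\left(S \right)} = 5 + S$ ($r{\left(S \right)} = S + 5 = 5 + S$)
$\frac{a{\left(-51,77 \right)}}{r{\left(-200 \right)}} + \frac{X}{t} = \frac{108}{5 - 200} - \frac{91}{\frac{20437}{4}} = \frac{108}{-195} - \frac{364}{20437} = 108 \left(- \frac{1}{195}\right) - \frac{364}{20437} = - \frac{36}{65} - \frac{364}{20437} = - \frac{759392}{1328405}$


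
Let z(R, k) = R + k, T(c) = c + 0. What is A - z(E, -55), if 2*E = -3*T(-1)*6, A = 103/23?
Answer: 1161/23 ≈ 50.478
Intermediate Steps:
A = 103/23 (A = (1/23)*103 = 103/23 ≈ 4.4783)
T(c) = c
E = 9 (E = (-3*(-1)*6)/2 = (3*6)/2 = (1/2)*18 = 9)
A - z(E, -55) = 103/23 - (9 - 55) = 103/23 - 1*(-46) = 103/23 + 46 = 1161/23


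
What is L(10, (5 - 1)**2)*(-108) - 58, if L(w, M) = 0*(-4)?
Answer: -58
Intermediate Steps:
L(w, M) = 0
L(10, (5 - 1)**2)*(-108) - 58 = 0*(-108) - 58 = 0 - 58 = -58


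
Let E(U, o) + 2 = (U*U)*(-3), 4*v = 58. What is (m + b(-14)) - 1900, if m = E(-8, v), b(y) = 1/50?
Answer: -104699/50 ≈ -2094.0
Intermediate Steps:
v = 29/2 (v = (¼)*58 = 29/2 ≈ 14.500)
E(U, o) = -2 - 3*U² (E(U, o) = -2 + (U*U)*(-3) = -2 + U²*(-3) = -2 - 3*U²)
b(y) = 1/50
m = -194 (m = -2 - 3*(-8)² = -2 - 3*64 = -2 - 192 = -194)
(m + b(-14)) - 1900 = (-194 + 1/50) - 1900 = -9699/50 - 1900 = -104699/50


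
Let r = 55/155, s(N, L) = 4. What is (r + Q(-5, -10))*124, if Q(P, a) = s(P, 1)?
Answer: 540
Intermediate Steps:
Q(P, a) = 4
r = 11/31 (r = 55*(1/155) = 11/31 ≈ 0.35484)
(r + Q(-5, -10))*124 = (11/31 + 4)*124 = (135/31)*124 = 540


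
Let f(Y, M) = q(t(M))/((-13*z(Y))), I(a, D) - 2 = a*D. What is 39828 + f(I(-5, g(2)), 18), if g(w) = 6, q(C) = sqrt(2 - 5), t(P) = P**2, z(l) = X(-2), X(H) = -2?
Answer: 39828 + I*sqrt(3)/26 ≈ 39828.0 + 0.066617*I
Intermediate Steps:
z(l) = -2
q(C) = I*sqrt(3) (q(C) = sqrt(-3) = I*sqrt(3))
I(a, D) = 2 + D*a (I(a, D) = 2 + a*D = 2 + D*a)
f(Y, M) = I*sqrt(3)/26 (f(Y, M) = (I*sqrt(3))/((-13*(-2))) = (I*sqrt(3))/26 = (I*sqrt(3))*(1/26) = I*sqrt(3)/26)
39828 + f(I(-5, g(2)), 18) = 39828 + I*sqrt(3)/26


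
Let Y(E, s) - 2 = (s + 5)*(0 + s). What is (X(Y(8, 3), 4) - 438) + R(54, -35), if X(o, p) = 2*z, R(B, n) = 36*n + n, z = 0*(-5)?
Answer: -1733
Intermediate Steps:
z = 0
Y(E, s) = 2 + s*(5 + s) (Y(E, s) = 2 + (s + 5)*(0 + s) = 2 + (5 + s)*s = 2 + s*(5 + s))
R(B, n) = 37*n
X(o, p) = 0 (X(o, p) = 2*0 = 0)
(X(Y(8, 3), 4) - 438) + R(54, -35) = (0 - 438) + 37*(-35) = -438 - 1295 = -1733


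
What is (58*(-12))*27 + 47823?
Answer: 29031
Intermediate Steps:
(58*(-12))*27 + 47823 = -696*27 + 47823 = -18792 + 47823 = 29031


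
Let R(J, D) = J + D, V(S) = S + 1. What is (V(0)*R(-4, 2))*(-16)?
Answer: 32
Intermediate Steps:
V(S) = 1 + S
R(J, D) = D + J
(V(0)*R(-4, 2))*(-16) = ((1 + 0)*(2 - 4))*(-16) = (1*(-2))*(-16) = -2*(-16) = 32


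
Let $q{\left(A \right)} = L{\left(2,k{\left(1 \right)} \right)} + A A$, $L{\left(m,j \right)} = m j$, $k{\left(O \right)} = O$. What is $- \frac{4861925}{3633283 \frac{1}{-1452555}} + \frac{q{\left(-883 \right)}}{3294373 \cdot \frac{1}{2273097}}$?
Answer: $\frac{29704881056014311516}{11969389416559} \approx 2.4817 \cdot 10^{6}$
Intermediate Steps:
$L{\left(m,j \right)} = j m$
$q{\left(A \right)} = 2 + A^{2}$ ($q{\left(A \right)} = 1 \cdot 2 + A A = 2 + A^{2}$)
$- \frac{4861925}{3633283 \frac{1}{-1452555}} + \frac{q{\left(-883 \right)}}{3294373 \cdot \frac{1}{2273097}} = - \frac{4861925}{3633283 \frac{1}{-1452555}} + \frac{2 + \left(-883\right)^{2}}{3294373 \cdot \frac{1}{2273097}} = - \frac{4861925}{3633283 \left(- \frac{1}{1452555}\right)} + \frac{2 + 779689}{3294373 \cdot \frac{1}{2273097}} = - \frac{4861925}{- \frac{3633283}{1452555}} + \frac{779691}{\frac{3294373}{2273097}} = \left(-4861925\right) \left(- \frac{1452555}{3633283}\right) + 779691 \cdot \frac{2273097}{3294373} = \frac{7062213468375}{3633283} + \frac{1772313273027}{3294373} = \frac{29704881056014311516}{11969389416559}$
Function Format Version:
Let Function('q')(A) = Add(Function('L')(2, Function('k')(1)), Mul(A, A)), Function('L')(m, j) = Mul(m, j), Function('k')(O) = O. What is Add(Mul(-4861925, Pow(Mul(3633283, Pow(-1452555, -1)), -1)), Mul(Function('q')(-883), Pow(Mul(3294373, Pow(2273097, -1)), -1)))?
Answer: Rational(29704881056014311516, 11969389416559) ≈ 2.4817e+6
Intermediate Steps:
Function('L')(m, j) = Mul(j, m)
Function('q')(A) = Add(2, Pow(A, 2)) (Function('q')(A) = Add(Mul(1, 2), Mul(A, A)) = Add(2, Pow(A, 2)))
Add(Mul(-4861925, Pow(Mul(3633283, Pow(-1452555, -1)), -1)), Mul(Function('q')(-883), Pow(Mul(3294373, Pow(2273097, -1)), -1))) = Add(Mul(-4861925, Pow(Mul(3633283, Pow(-1452555, -1)), -1)), Mul(Add(2, Pow(-883, 2)), Pow(Mul(3294373, Pow(2273097, -1)), -1))) = Add(Mul(-4861925, Pow(Mul(3633283, Rational(-1, 1452555)), -1)), Mul(Add(2, 779689), Pow(Mul(3294373, Rational(1, 2273097)), -1))) = Add(Mul(-4861925, Pow(Rational(-3633283, 1452555), -1)), Mul(779691, Pow(Rational(3294373, 2273097), -1))) = Add(Mul(-4861925, Rational(-1452555, 3633283)), Mul(779691, Rational(2273097, 3294373))) = Add(Rational(7062213468375, 3633283), Rational(1772313273027, 3294373)) = Rational(29704881056014311516, 11969389416559)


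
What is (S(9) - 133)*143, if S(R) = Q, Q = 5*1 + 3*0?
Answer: -18304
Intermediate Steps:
Q = 5 (Q = 5 + 0 = 5)
S(R) = 5
(S(9) - 133)*143 = (5 - 133)*143 = -128*143 = -18304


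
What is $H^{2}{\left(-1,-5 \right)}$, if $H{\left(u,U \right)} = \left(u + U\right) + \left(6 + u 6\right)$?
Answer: $36$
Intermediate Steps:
$H{\left(u,U \right)} = 6 + U + 7 u$ ($H{\left(u,U \right)} = \left(U + u\right) + \left(6 + 6 u\right) = 6 + U + 7 u$)
$H^{2}{\left(-1,-5 \right)} = \left(6 - 5 + 7 \left(-1\right)\right)^{2} = \left(6 - 5 - 7\right)^{2} = \left(-6\right)^{2} = 36$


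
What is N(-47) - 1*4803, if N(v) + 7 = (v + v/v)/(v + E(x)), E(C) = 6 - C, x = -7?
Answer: -81747/17 ≈ -4808.6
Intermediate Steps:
N(v) = -7 + (1 + v)/(13 + v) (N(v) = -7 + (v + v/v)/(v + (6 - 1*(-7))) = -7 + (v + 1)/(v + (6 + 7)) = -7 + (1 + v)/(v + 13) = -7 + (1 + v)/(13 + v))
N(-47) - 1*4803 = 6*(-15 - 1*(-47))/(13 - 47) - 1*4803 = 6*(-15 + 47)/(-34) - 4803 = 6*(-1/34)*32 - 4803 = -96/17 - 4803 = -81747/17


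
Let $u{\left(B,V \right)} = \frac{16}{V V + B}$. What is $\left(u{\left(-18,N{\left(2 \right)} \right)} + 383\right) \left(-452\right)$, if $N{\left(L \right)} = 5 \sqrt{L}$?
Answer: $-173342$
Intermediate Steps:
$u{\left(B,V \right)} = \frac{16}{B + V^{2}}$ ($u{\left(B,V \right)} = \frac{16}{V^{2} + B} = \frac{16}{B + V^{2}}$)
$\left(u{\left(-18,N{\left(2 \right)} \right)} + 383\right) \left(-452\right) = \left(\frac{16}{-18 + \left(5 \sqrt{2}\right)^{2}} + 383\right) \left(-452\right) = \left(\frac{16}{-18 + 50} + 383\right) \left(-452\right) = \left(\frac{16}{32} + 383\right) \left(-452\right) = \left(16 \cdot \frac{1}{32} + 383\right) \left(-452\right) = \left(\frac{1}{2} + 383\right) \left(-452\right) = \frac{767}{2} \left(-452\right) = -173342$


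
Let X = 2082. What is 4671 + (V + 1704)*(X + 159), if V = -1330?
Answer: 842805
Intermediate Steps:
4671 + (V + 1704)*(X + 159) = 4671 + (-1330 + 1704)*(2082 + 159) = 4671 + 374*2241 = 4671 + 838134 = 842805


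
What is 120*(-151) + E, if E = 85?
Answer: -18035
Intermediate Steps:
120*(-151) + E = 120*(-151) + 85 = -18120 + 85 = -18035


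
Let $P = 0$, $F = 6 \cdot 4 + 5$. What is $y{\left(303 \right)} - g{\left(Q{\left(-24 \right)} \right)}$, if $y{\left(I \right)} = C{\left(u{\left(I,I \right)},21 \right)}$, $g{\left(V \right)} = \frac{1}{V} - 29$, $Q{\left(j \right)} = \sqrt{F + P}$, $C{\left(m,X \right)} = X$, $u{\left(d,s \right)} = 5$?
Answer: $50 - \frac{\sqrt{29}}{29} \approx 49.814$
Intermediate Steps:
$F = 29$ ($F = 24 + 5 = 29$)
$Q{\left(j \right)} = \sqrt{29}$ ($Q{\left(j \right)} = \sqrt{29 + 0} = \sqrt{29}$)
$g{\left(V \right)} = -29 + \frac{1}{V}$ ($g{\left(V \right)} = \frac{1}{V} - 29 = -29 + \frac{1}{V}$)
$y{\left(I \right)} = 21$
$y{\left(303 \right)} - g{\left(Q{\left(-24 \right)} \right)} = 21 - \left(-29 + \frac{1}{\sqrt{29}}\right) = 21 - \left(-29 + \frac{\sqrt{29}}{29}\right) = 21 + \left(29 - \frac{\sqrt{29}}{29}\right) = 50 - \frac{\sqrt{29}}{29}$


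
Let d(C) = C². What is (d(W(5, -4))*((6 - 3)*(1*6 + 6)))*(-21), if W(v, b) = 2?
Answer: -3024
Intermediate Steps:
(d(W(5, -4))*((6 - 3)*(1*6 + 6)))*(-21) = (2²*((6 - 3)*(1*6 + 6)))*(-21) = (4*(3*(6 + 6)))*(-21) = (4*(3*12))*(-21) = (4*36)*(-21) = 144*(-21) = -3024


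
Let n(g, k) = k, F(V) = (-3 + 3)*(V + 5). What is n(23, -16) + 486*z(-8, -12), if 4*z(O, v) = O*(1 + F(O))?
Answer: -988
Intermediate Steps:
F(V) = 0 (F(V) = 0*(5 + V) = 0)
z(O, v) = O/4 (z(O, v) = (O*(1 + 0))/4 = (O*1)/4 = O/4)
n(23, -16) + 486*z(-8, -12) = -16 + 486*((1/4)*(-8)) = -16 + 486*(-2) = -16 - 972 = -988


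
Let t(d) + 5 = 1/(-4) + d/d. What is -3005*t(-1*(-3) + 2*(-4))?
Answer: 51085/4 ≈ 12771.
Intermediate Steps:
t(d) = -17/4 (t(d) = -5 + (1/(-4) + d/d) = -5 + (1*(-¼) + 1) = -5 + (-¼ + 1) = -5 + ¾ = -17/4)
-3005*t(-1*(-3) + 2*(-4)) = -3005*(-17/4) = 51085/4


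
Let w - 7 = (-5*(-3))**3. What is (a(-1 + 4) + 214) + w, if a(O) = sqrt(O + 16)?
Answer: 3596 + sqrt(19) ≈ 3600.4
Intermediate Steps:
a(O) = sqrt(16 + O)
w = 3382 (w = 7 + (-5*(-3))**3 = 7 + 15**3 = 7 + 3375 = 3382)
(a(-1 + 4) + 214) + w = (sqrt(16 + (-1 + 4)) + 214) + 3382 = (sqrt(16 + 3) + 214) + 3382 = (sqrt(19) + 214) + 3382 = (214 + sqrt(19)) + 3382 = 3596 + sqrt(19)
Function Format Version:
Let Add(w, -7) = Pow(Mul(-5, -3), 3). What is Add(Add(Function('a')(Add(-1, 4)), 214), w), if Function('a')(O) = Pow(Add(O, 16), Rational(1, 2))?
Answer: Add(3596, Pow(19, Rational(1, 2))) ≈ 3600.4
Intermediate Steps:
Function('a')(O) = Pow(Add(16, O), Rational(1, 2))
w = 3382 (w = Add(7, Pow(Mul(-5, -3), 3)) = Add(7, Pow(15, 3)) = Add(7, 3375) = 3382)
Add(Add(Function('a')(Add(-1, 4)), 214), w) = Add(Add(Pow(Add(16, Add(-1, 4)), Rational(1, 2)), 214), 3382) = Add(Add(Pow(Add(16, 3), Rational(1, 2)), 214), 3382) = Add(Add(Pow(19, Rational(1, 2)), 214), 3382) = Add(Add(214, Pow(19, Rational(1, 2))), 3382) = Add(3596, Pow(19, Rational(1, 2)))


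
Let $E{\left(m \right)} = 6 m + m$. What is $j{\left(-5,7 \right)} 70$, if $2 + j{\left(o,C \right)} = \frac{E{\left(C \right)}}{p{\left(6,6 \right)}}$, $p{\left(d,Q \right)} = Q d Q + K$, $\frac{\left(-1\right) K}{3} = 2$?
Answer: $- \frac{371}{3} \approx -123.67$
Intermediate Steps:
$K = -6$ ($K = \left(-3\right) 2 = -6$)
$p{\left(d,Q \right)} = -6 + d Q^{2}$ ($p{\left(d,Q \right)} = Q d Q - 6 = d Q^{2} - 6 = -6 + d Q^{2}$)
$E{\left(m \right)} = 7 m$
$j{\left(o,C \right)} = -2 + \frac{C}{30}$ ($j{\left(o,C \right)} = -2 + \frac{7 C}{-6 + 6 \cdot 6^{2}} = -2 + \frac{7 C}{-6 + 6 \cdot 36} = -2 + \frac{7 C}{-6 + 216} = -2 + \frac{7 C}{210} = -2 + 7 C \frac{1}{210} = -2 + \frac{C}{30}$)
$j{\left(-5,7 \right)} 70 = \left(-2 + \frac{1}{30} \cdot 7\right) 70 = \left(-2 + \frac{7}{30}\right) 70 = \left(- \frac{53}{30}\right) 70 = - \frac{371}{3}$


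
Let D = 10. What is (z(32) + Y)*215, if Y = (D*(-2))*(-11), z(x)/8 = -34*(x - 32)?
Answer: 47300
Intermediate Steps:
z(x) = 8704 - 272*x (z(x) = 8*(-34*(x - 32)) = 8*(-34*(-32 + x)) = 8*(1088 - 34*x) = 8704 - 272*x)
Y = 220 (Y = (10*(-2))*(-11) = -20*(-11) = 220)
(z(32) + Y)*215 = ((8704 - 272*32) + 220)*215 = ((8704 - 8704) + 220)*215 = (0 + 220)*215 = 220*215 = 47300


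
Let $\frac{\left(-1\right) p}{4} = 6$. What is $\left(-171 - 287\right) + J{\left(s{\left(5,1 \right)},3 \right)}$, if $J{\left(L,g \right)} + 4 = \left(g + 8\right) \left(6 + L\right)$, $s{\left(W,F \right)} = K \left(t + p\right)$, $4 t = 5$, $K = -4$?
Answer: $605$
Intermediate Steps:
$t = \frac{5}{4}$ ($t = \frac{1}{4} \cdot 5 = \frac{5}{4} \approx 1.25$)
$p = -24$ ($p = \left(-4\right) 6 = -24$)
$s{\left(W,F \right)} = 91$ ($s{\left(W,F \right)} = - 4 \left(\frac{5}{4} - 24\right) = \left(-4\right) \left(- \frac{91}{4}\right) = 91$)
$J{\left(L,g \right)} = -4 + \left(6 + L\right) \left(8 + g\right)$ ($J{\left(L,g \right)} = -4 + \left(g + 8\right) \left(6 + L\right) = -4 + \left(8 + g\right) \left(6 + L\right) = -4 + \left(6 + L\right) \left(8 + g\right)$)
$\left(-171 - 287\right) + J{\left(s{\left(5,1 \right)},3 \right)} = \left(-171 - 287\right) + \left(44 + 6 \cdot 3 + 8 \cdot 91 + 91 \cdot 3\right) = -458 + \left(44 + 18 + 728 + 273\right) = -458 + 1063 = 605$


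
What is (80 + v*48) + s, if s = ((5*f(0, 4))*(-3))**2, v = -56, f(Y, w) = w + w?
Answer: 11792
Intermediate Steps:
f(Y, w) = 2*w
s = 14400 (s = ((5*(2*4))*(-3))**2 = ((5*8)*(-3))**2 = (40*(-3))**2 = (-120)**2 = 14400)
(80 + v*48) + s = (80 - 56*48) + 14400 = (80 - 2688) + 14400 = -2608 + 14400 = 11792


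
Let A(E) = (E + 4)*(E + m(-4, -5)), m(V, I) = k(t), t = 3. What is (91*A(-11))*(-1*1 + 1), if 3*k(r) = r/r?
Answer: 0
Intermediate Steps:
k(r) = 1/3 (k(r) = (r/r)/3 = (1/3)*1 = 1/3)
m(V, I) = 1/3
A(E) = (4 + E)*(1/3 + E) (A(E) = (E + 4)*(E + 1/3) = (4 + E)*(1/3 + E))
(91*A(-11))*(-1*1 + 1) = (91*(4/3 + (-11)**2 + (13/3)*(-11)))*(-1*1 + 1) = (91*(4/3 + 121 - 143/3))*(-1 + 1) = (91*(224/3))*0 = (20384/3)*0 = 0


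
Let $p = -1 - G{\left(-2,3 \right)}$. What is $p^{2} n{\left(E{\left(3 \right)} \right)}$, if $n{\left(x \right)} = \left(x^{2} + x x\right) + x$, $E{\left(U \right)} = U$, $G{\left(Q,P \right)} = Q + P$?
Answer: $84$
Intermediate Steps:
$G{\left(Q,P \right)} = P + Q$
$n{\left(x \right)} = x + 2 x^{2}$ ($n{\left(x \right)} = \left(x^{2} + x^{2}\right) + x = 2 x^{2} + x = x + 2 x^{2}$)
$p = -2$ ($p = -1 - \left(3 - 2\right) = -1 - 1 = -2$)
$p^{2} n{\left(E{\left(3 \right)} \right)} = \left(-2\right)^{2} \cdot 3 \left(1 + 2 \cdot 3\right) = 4 \cdot 3 \left(1 + 6\right) = 4 \cdot 3 \cdot 7 = 4 \cdot 21 = 84$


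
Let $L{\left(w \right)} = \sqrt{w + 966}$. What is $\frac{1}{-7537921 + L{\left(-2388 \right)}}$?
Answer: $- \frac{7537921}{56820253003663} - \frac{3 i \sqrt{158}}{56820253003663} \approx -1.3266 \cdot 10^{-7} - 6.6366 \cdot 10^{-13} i$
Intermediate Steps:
$L{\left(w \right)} = \sqrt{966 + w}$
$\frac{1}{-7537921 + L{\left(-2388 \right)}} = \frac{1}{-7537921 + \sqrt{966 - 2388}} = \frac{1}{-7537921 + \sqrt{-1422}} = \frac{1}{-7537921 + 3 i \sqrt{158}}$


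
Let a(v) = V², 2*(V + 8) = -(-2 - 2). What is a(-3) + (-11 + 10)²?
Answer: 37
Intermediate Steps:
V = -6 (V = -8 + (-(-2 - 2))/2 = -8 + (-1*(-4))/2 = -8 + (½)*4 = -8 + 2 = -6)
a(v) = 36 (a(v) = (-6)² = 36)
a(-3) + (-11 + 10)² = 36 + (-11 + 10)² = 36 + (-1)² = 36 + 1 = 37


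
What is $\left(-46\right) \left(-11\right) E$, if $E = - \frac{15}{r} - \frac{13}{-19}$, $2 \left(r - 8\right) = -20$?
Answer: $\frac{78683}{19} \approx 4141.2$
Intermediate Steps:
$r = -2$ ($r = 8 + \frac{1}{2} \left(-20\right) = 8 - 10 = -2$)
$E = \frac{311}{38}$ ($E = - \frac{15}{-2} - \frac{13}{-19} = \left(-15\right) \left(- \frac{1}{2}\right) - - \frac{13}{19} = \frac{15}{2} + \frac{13}{19} = \frac{311}{38} \approx 8.1842$)
$\left(-46\right) \left(-11\right) E = \left(-46\right) \left(-11\right) \frac{311}{38} = 506 \cdot \frac{311}{38} = \frac{78683}{19}$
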